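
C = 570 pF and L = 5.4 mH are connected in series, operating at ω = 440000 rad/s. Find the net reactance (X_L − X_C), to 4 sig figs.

-1611 Ω

X_L = ωL = 2376 Ω
X_C = 1/(ωC) = 3987 Ω
X = 2376 − 3987 = -1611 Ω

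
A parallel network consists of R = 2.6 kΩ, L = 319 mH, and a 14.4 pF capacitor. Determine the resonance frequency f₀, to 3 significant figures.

ω₀ = 1/√(LC) = 1/√(0.319 × 1.44e-11) = 466600 rad/s
f₀ = ω₀/(2π) = 74.3 kHz

74.3 kHz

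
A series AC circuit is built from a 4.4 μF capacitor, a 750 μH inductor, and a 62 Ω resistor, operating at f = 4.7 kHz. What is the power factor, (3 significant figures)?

ω = 2πf = 29530 rad/s
X_L = ωL = 22.1 Ω
X_C = 1/(ωC) = 7.70 Ω
Net reactance X = X_L − X_C = 14.5 Ω
Z = 62.0 + j14.5 Ω
|Z| = √(62.0² + 14.5²) = 63.7 Ω
∠Z = arctan(14.5/62.0) = 13.1°
cos φ = cos(13.1°) = 0.974

0.974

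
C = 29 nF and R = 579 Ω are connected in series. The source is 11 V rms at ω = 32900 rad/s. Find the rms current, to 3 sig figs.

9.19 mA

X_C = 1/(ωC) = 1050 Ω
Z = 579 − j1050 Ω
|Z| = √(579² + 1050²) = 1200 Ω
I = V/|Z| = 11/1200 = 9.19 mA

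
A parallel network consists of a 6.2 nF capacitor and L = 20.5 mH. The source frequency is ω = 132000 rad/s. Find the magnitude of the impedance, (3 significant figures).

X_L = ωL = 2710 Ω
X_C = 1/(ωC) = 1220 Ω
Parallel: admittances add. Y = 1/(jωL) + jωC
Y = (0 + j0.000449) S
|Y| = 0.000449 S → |Z| = 1/|Y| = 2230 Ω, ∠Z = −∠Y = -90.0°

2230 Ω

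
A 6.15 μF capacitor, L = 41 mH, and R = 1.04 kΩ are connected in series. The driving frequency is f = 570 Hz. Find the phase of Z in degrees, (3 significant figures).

ω = 2πf = 3581 rad/s
X_L = ωL = 147 Ω
X_C = 1/(ωC) = 45.4 Ω
Net reactance X = X_L − X_C = 101 Ω
Z = 1040 + j101 Ω
|Z| = √(1040² + 101²) = 1040 Ω
∠Z = arctan(101/1040) = 5.57°

5.57°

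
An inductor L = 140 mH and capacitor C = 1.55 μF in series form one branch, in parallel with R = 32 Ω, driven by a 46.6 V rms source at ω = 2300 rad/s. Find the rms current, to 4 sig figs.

X_L = ωL = 322.0 Ω
X_C = 1/(ωC) = 280.5 Ω
Branch 1: Z₁ = R = 32.00 Ω
Branch 2 (series LC): Z₂ = j(X_L − X_C) = j41.50 Ω
Parallel: Z = Z₁Z₂/(Z₁+Z₂), |Z| = 25.34 Ω, ∠Z = 37.64°
I = V/|Z| = 46.6/25.34 = 1.839 A

1.839 A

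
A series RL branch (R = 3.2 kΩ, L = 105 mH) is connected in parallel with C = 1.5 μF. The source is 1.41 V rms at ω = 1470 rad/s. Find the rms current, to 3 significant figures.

X_L = ωL = 154 Ω
X_C = 1/(ωC) = 454 Ω
Branch 1 (R+jX_L): Z₁ = 3200 + j154 Ω, |Z₁| = 3200 Ω
Branch 2 (−jX_C): Z₂ = −j454 Ω
Parallel: Z = Z₁Z₂/(Z₁+Z₂), |Z| = 452 Ω, ∠Z = -81.9°
I = V/|Z| = 1.41/452 = 3.12 mA

3.12 mA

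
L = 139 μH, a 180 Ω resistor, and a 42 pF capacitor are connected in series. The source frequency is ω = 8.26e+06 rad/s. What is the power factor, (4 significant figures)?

0.1032

X_L = ωL = 1148 Ω
X_C = 1/(ωC) = 2883 Ω
Net reactance X = X_L − X_C = -1734 Ω
Z = 180.0 − j1734 Ω
|Z| = √(180.0² + 1734²) = 1744 Ω
∠Z = arctan(-1734/180.0) = -84.07°
cos φ = cos(-84.07°) = 0.1032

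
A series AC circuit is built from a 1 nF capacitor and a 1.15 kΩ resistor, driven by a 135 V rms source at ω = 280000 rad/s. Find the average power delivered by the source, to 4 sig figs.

1.489 W

X_C = 1/(ωC) = 3571 Ω
Z = 1150 − j3571 Ω
|Z| = √(1150² + 3571²) = 3752 Ω
∠Z = arctan(-3571/1150) = -72.15°
I = V/|Z| = 35.98 mA
P = VI cos φ = 135 × 0.03598 × cos(-72.15°) = 1.489 W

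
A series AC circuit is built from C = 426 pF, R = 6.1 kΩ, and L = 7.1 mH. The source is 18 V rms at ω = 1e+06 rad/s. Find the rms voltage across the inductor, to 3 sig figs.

X_L = ωL = 7100 Ω
X_C = 1/(ωC) = 2350 Ω
Net reactance X = X_L − X_C = 4750 Ω
Z = 6100 + j4750 Ω
|Z| = √(6100² + 4750²) = 7730 Ω
I = V/|Z| = 2.33 mA
V_L = I·|Z_L| = 0.00233 × 7100 = 16.5 V

16.5 V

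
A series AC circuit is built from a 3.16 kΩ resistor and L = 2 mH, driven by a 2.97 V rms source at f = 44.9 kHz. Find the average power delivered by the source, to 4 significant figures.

ω = 2πf = 282100 rad/s
X_L = ωL = 564.2 Ω
Z = 3160 + j564.2 Ω
|Z| = √(3160² + 564.2²) = 3210 Ω
∠Z = arctan(564.2/3160) = 10.12°
I = V/|Z| = 925.2 μA
P = VI cos φ = 2.97 × 0.0009252 × cos(10.12°) = 2.705 mW

2.705 mW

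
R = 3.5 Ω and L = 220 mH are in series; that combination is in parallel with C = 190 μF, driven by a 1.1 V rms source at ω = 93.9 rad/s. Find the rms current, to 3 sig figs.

X_L = ωL = 20.7 Ω
X_C = 1/(ωC) = 56.1 Ω
Branch 1 (R+jX_L): Z₁ = 3.50 + j20.7 Ω, |Z₁| = 21.0 Ω
Branch 2 (−jX_C): Z₂ = −j56.1 Ω
Parallel: Z = Z₁Z₂/(Z₁+Z₂), |Z| = 33.0 Ω, ∠Z = 74.7°
I = V/|Z| = 1.1/33.0 = 33.3 mA

33.3 mA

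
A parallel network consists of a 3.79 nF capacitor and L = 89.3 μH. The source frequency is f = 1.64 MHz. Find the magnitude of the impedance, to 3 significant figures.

ω = 2πf = 1.03e+07 rad/s
X_L = ωL = 920 Ω
X_C = 1/(ωC) = 25.6 Ω
Parallel: admittances add. Y = 1/(jωL) + jωC
Y = (0 + j0.0380) S
|Y| = 0.0380 S → |Z| = 1/|Y| = 26.3 Ω, ∠Z = −∠Y = -90.0°

26.3 Ω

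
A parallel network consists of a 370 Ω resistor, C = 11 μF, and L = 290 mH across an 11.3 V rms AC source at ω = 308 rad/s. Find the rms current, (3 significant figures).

93.4 mA

X_L = ωL = 89.3 Ω
X_C = 1/(ωC) = 295 Ω
Parallel: admittances add. Y = 1/R + 1/(jωL) + jωC
Y = (0.00270 − j0.00781) S
|Y| = 0.00826 S → |Z| = 1/|Y| = 121 Ω, ∠Z = −∠Y = 70.9°
I = V/|Z| = 11.3/121 = 93.4 mA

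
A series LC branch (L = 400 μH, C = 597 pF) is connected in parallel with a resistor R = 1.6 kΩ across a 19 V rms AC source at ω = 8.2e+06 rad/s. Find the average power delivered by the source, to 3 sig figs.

X_L = ωL = 3280 Ω
X_C = 1/(ωC) = 204 Ω
Branch 1: Z₁ = R = 1600 Ω
Branch 2 (series LC): Z₂ = j(X_L − X_C) = j3080 Ω
Parallel: Z = Z₁Z₂/(Z₁+Z₂), |Z| = 1420 Ω, ∠Z = 27.5°
I = V/|Z| = 13.4 mA
P = VI cos φ = 19 × 0.0134 × cos(27.5°) = 226 mW

226 mW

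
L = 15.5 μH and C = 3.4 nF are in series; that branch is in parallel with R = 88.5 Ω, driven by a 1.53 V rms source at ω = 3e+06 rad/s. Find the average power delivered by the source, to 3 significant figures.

26.5 mW

X_L = ωL = 46.5 Ω
X_C = 1/(ωC) = 98.0 Ω
Branch 1: Z₁ = R = 88.5 Ω
Branch 2 (series LC): Z₂ = j(X_L − X_C) = −j51.5 Ω
Parallel: Z = Z₁Z₂/(Z₁+Z₂), |Z| = 44.5 Ω, ∠Z = -59.8°
I = V/|Z| = 34.4 mA
P = VI cos φ = 1.53 × 0.0344 × cos(-59.8°) = 26.5 mW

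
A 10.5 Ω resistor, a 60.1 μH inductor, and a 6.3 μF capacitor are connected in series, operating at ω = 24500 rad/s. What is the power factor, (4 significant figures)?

X_L = ωL = 1.472 Ω
X_C = 1/(ωC) = 6.479 Ω
Net reactance X = X_L − X_C = -5.006 Ω
Z = 10.50 − j5.006 Ω
|Z| = √(10.50² + 5.006²) = 11.63 Ω
∠Z = arctan(-5.006/10.50) = -25.49°
cos φ = cos(-25.49°) = 0.9026

0.9026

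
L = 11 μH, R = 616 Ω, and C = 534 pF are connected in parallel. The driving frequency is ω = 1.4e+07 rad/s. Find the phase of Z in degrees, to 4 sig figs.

X_L = ωL = 154.0 Ω
X_C = 1/(ωC) = 133.8 Ω
Parallel: admittances add. Y = 1/R + 1/(jωL) + jωC
Y = (0.001623 + j0.0009825) S
|Y| = 0.001898 S → |Z| = 1/|Y| = 527.0 Ω, ∠Z = −∠Y = -31.18°

-31.18°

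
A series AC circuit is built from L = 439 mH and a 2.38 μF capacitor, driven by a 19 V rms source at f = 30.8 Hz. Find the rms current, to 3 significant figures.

9.11 mA

ω = 2πf = 193.5 rad/s
X_L = ωL = 85.0 Ω
X_C = 1/(ωC) = 2170 Ω
Net reactance X = X_L − X_C = -2090 Ω
Z = − j2090 Ω
|Z| = √(0² + 2090²) = 2090 Ω
I = V/|Z| = 19/2090 = 9.11 mA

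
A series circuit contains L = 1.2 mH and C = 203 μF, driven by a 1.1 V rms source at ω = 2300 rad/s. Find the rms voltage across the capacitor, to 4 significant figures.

X_L = ωL = 2.760 Ω
X_C = 1/(ωC) = 2.142 Ω
Net reactance X = X_L − X_C = 0.6182 Ω
Z = j0.6182 Ω
|Z| = √(0² + 0.6182²) = 0.6182 Ω
I = V/|Z| = 1.779 A
V_C = I·|Z_C| = 1.779 × 2.142 = 3.811 V

3.811 V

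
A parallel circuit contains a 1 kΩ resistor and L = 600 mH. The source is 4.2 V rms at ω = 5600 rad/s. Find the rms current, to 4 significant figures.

4.382 mA

X_L = ωL = 3360 Ω
Parallel: admittances add. Y = 1/R + 1/(jωL)
Y = (0.001000 − j0.0002976) S
|Y| = 0.001043 S → |Z| = 1/|Y| = 958.5 Ω, ∠Z = −∠Y = 16.57°
I = V/|Z| = 4.2/958.5 = 4.382 mA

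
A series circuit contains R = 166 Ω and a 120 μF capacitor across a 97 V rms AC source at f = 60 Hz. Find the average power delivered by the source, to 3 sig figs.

ω = 2πf = 377.0 rad/s
X_C = 1/(ωC) = 22.1 Ω
Z = 166 − j22.1 Ω
|Z| = √(166² + 22.1²) = 167 Ω
∠Z = arctan(-22.1/166) = -7.58°
I = V/|Z| = 579 mA
P = VI cos φ = 97 × 0.579 × cos(-7.58°) = 55.7 W

55.7 W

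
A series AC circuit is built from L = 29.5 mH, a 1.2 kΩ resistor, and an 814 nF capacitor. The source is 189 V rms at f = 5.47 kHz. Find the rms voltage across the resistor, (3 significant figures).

ω = 2πf = 34370 rad/s
X_L = ωL = 1010 Ω
X_C = 1/(ωC) = 35.7 Ω
Net reactance X = X_L − X_C = 978 Ω
Z = 1200 + j978 Ω
|Z| = √(1200² + 978²) = 1550 Ω
I = V/|Z| = 122 mA
V_R = I·|Z_R| = 0.122 × 1200 = 146 V

146 V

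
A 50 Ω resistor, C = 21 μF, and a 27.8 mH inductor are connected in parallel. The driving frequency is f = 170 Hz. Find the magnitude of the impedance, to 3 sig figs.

43.6 Ω

ω = 2πf = 1068 rad/s
X_L = ωL = 29.7 Ω
X_C = 1/(ωC) = 44.6 Ω
Parallel: admittances add. Y = 1/R + 1/(jωL) + jωC
Y = (0.0200 − j0.0112) S
|Y| = 0.0229 S → |Z| = 1/|Y| = 43.6 Ω, ∠Z = −∠Y = 29.3°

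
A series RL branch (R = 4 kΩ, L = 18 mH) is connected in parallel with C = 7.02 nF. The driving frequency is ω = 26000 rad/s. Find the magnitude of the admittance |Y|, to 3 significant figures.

X_L = ωL = 468 Ω
X_C = 1/(ωC) = 5480 Ω
Branch 1 (R+jX_L): Z₁ = 4000 + j468 Ω, |Z₁| = 4030 Ω
Branch 2 (−jX_C): Z₂ = −j5480 Ω
Parallel: Z = Z₁Z₂/(Z₁+Z₂), |Z| = 3440 Ω, ∠Z = -31.9°
|Y| = 1/|Z| = 291 μS

291 μS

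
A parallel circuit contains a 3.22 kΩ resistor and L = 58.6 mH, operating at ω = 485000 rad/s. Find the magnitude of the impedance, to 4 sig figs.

X_L = ωL = 28420 Ω
Parallel: admittances add. Y = 1/R + 1/(jωL)
Y = (0.0003106 − j3.519e-05) S
|Y| = 0.0003125 S → |Z| = 1/|Y| = 3200 Ω, ∠Z = −∠Y = 6.464°

3200 Ω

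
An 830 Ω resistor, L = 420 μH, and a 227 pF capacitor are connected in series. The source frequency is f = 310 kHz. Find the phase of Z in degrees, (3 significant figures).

-60.1°

ω = 2πf = 1.948e+06 rad/s
X_L = ωL = 818 Ω
X_C = 1/(ωC) = 2260 Ω
Net reactance X = X_L − X_C = -1440 Ω
Z = 830 − j1440 Ω
|Z| = √(830² + 1440²) = 1670 Ω
∠Z = arctan(-1440/830) = -60.1°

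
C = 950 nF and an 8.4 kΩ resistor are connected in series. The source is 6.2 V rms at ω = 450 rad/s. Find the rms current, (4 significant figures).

X_C = 1/(ωC) = 2339 Ω
Z = 8400 − j2339 Ω
|Z| = √(8400² + 2339²) = 8720 Ω
I = V/|Z| = 6.2/8720 = 711.0 μA

711.0 μA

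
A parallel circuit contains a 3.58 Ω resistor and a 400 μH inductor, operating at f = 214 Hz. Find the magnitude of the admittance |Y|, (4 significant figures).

1.880 S

ω = 2πf = 1345 rad/s
X_L = ωL = 0.5378 Ω
Parallel: admittances add. Y = 1/R + 1/(jωL)
Y = (0.2793 − j1.859) S
|Y| = 1.880 S → |Z| = 1/|Y| = 0.5319 Ω, ∠Z = −∠Y = 81.46°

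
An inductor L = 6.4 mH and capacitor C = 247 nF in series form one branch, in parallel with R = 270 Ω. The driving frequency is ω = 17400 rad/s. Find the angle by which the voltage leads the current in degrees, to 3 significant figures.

-65.8°

X_L = ωL = 111 Ω
X_C = 1/(ωC) = 233 Ω
Branch 1: Z₁ = R = 270 Ω
Branch 2 (series LC): Z₂ = j(X_L − X_C) = −j121 Ω
Parallel: Z = Z₁Z₂/(Z₁+Z₂), |Z| = 111 Ω, ∠Z = -65.8°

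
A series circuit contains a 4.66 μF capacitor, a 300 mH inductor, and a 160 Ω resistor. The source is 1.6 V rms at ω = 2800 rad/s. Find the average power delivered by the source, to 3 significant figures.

673 μW

X_L = ωL = 840 Ω
X_C = 1/(ωC) = 76.6 Ω
Net reactance X = X_L − X_C = 763 Ω
Z = 160 + j763 Ω
|Z| = √(160² + 763²) = 780 Ω
∠Z = arctan(763/160) = 78.2°
I = V/|Z| = 2.05 mA
P = VI cos φ = 1.6 × 0.00205 × cos(78.2°) = 673 μW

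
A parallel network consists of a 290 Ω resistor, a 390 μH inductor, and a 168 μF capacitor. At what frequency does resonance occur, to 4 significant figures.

621.8 Hz

ω₀ = 1/√(LC) = 1/√(0.00039 × 0.000168) = 3907 rad/s
f₀ = ω₀/(2π) = 621.8 Hz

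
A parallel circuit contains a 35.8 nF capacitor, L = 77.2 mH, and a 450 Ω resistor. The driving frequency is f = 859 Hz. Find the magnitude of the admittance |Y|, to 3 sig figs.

3.13 mS

ω = 2πf = 5397 rad/s
X_L = ωL = 417 Ω
X_C = 1/(ωC) = 5180 Ω
Parallel: admittances add. Y = 1/R + 1/(jωL) + jωC
Y = (0.00222 − j0.00221) S
|Y| = 0.00313 S → |Z| = 1/|Y| = 319 Ω, ∠Z = −∠Y = 44.8°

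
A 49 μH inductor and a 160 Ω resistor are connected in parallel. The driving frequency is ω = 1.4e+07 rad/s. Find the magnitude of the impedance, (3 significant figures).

156 Ω

X_L = ωL = 686 Ω
Parallel: admittances add. Y = 1/R + 1/(jωL)
Y = (0.00625 − j0.00146) S
|Y| = 0.00642 S → |Z| = 1/|Y| = 156 Ω, ∠Z = −∠Y = 13.1°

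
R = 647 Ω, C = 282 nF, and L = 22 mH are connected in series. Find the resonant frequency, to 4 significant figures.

2.021 kHz

ω₀ = 1/√(LC) = 1/√(0.022 × 2.82e-07) = 12700 rad/s
f₀ = ω₀/(2π) = 2.021 kHz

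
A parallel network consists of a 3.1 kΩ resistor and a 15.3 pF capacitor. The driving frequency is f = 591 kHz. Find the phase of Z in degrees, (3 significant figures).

ω = 2πf = 3.713e+06 rad/s
X_C = 1/(ωC) = 17600 Ω
Parallel: admittances add. Y = 1/R + jωC
Y = (0.000323 + j5.68e-05) S
|Y| = 0.000328 S → |Z| = 1/|Y| = 3050 Ω, ∠Z = −∠Y = -9.99°

-9.99°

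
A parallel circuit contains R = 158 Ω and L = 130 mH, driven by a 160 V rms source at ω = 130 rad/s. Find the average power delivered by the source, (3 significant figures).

X_L = ωL = 16.9 Ω
Parallel: admittances add. Y = 1/R + 1/(jωL)
Y = (0.00633 − j0.0592) S
|Y| = 0.0595 S → |Z| = 1/|Y| = 16.8 Ω, ∠Z = −∠Y = 83.9°
I = V/|Z| = 9.52 A
P = VI cos φ = 160 × 9.52 × cos(83.9°) = 162 W

162 W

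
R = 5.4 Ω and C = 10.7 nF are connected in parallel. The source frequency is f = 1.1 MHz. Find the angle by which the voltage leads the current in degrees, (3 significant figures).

ω = 2πf = 6.912e+06 rad/s
X_C = 1/(ωC) = 13.5 Ω
Parallel: admittances add. Y = 1/R + jωC
Y = (0.185 + j0.0740) S
|Y| = 0.199 S → |Z| = 1/|Y| = 5.01 Ω, ∠Z = −∠Y = -21.8°

-21.8°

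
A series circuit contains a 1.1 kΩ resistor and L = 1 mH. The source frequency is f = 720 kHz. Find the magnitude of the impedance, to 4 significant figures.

ω = 2πf = 4.524e+06 rad/s
X_L = ωL = 4524 Ω
Z = 1100 + j4524 Ω
|Z| = √(1100² + 4524²) = 4656 Ω

4656 Ω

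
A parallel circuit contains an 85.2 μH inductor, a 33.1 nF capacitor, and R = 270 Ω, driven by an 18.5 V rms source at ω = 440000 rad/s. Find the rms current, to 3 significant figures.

X_L = ωL = 37.5 Ω
X_C = 1/(ωC) = 68.7 Ω
Parallel: admittances add. Y = 1/R + 1/(jωL) + jωC
Y = (0.00370 − j0.0121) S
|Y| = 0.0127 S → |Z| = 1/|Y| = 79.0 Ω, ∠Z = −∠Y = 73.0°
I = V/|Z| = 18.5/79.0 = 234 mA

234 mA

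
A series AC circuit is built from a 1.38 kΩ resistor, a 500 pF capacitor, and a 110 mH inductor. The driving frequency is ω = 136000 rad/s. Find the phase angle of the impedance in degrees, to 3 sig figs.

10.4°

X_L = ωL = 15000 Ω
X_C = 1/(ωC) = 14700 Ω
Net reactance X = X_L − X_C = 254 Ω
Z = 1380 + j254 Ω
|Z| = √(1380² + 254²) = 1400 Ω
∠Z = arctan(254/1380) = 10.4°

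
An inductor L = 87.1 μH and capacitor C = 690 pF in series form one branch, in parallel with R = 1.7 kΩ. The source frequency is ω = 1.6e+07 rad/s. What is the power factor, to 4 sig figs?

X_L = ωL = 1394 Ω
X_C = 1/(ωC) = 90.58 Ω
Branch 1: Z₁ = R = 1700 Ω
Branch 2 (series LC): Z₂ = j(X_L − X_C) = j1303 Ω
Parallel: Z = Z₁Z₂/(Z₁+Z₂), |Z| = 1034 Ω, ∠Z = 52.53°
cos φ = cos(52.53°) = 0.6083

0.6083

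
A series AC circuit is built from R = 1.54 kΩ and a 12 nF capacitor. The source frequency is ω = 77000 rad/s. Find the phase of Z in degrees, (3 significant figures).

X_C = 1/(ωC) = 1080 Ω
Z = 1540 − j1080 Ω
|Z| = √(1540² + 1080²) = 1880 Ω
∠Z = arctan(-1080/1540) = -35.1°

-35.1°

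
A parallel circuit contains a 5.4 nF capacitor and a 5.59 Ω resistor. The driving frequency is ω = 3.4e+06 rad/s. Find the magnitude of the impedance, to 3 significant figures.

X_C = 1/(ωC) = 54.5 Ω
Parallel: admittances add. Y = 1/R + jωC
Y = (0.179 + j0.0184) S
|Y| = 0.180 S → |Z| = 1/|Y| = 5.56 Ω, ∠Z = −∠Y = -5.86°

5.56 Ω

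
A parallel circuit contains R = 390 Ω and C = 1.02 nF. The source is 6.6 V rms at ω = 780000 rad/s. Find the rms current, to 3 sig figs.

X_C = 1/(ωC) = 1260 Ω
Parallel: admittances add. Y = 1/R + jωC
Y = (0.00256 + j0.000796) S
|Y| = 0.00268 S → |Z| = 1/|Y| = 372 Ω, ∠Z = −∠Y = -17.2°
I = V/|Z| = 6.6/372 = 17.7 mA

17.7 mA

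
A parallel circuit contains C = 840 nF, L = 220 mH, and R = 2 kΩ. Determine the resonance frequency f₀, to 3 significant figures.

370 Hz

ω₀ = 1/√(LC) = 1/√(0.22 × 8.4e-07) = 2326 rad/s
f₀ = ω₀/(2π) = 370 Hz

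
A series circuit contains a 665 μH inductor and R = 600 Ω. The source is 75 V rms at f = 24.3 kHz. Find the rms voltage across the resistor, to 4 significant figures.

ω = 2πf = 152700 rad/s
X_L = ωL = 101.5 Ω
Z = 600.0 + j101.5 Ω
|Z| = √(600.0² + 101.5²) = 608.5 Ω
I = V/|Z| = 123.2 mA
V_R = I·|Z_R| = 0.1232 × 600.0 = 73.95 V

73.95 V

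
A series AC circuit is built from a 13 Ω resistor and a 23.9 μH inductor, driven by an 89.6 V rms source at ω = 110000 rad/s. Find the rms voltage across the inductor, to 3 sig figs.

X_L = ωL = 2.63 Ω
Z = 13.0 + j2.63 Ω
|Z| = √(13.0² + 2.63²) = 13.3 Ω
I = V/|Z| = 6.76 A
V_L = I·|Z_L| = 6.76 × 2.63 = 17.8 V

17.8 V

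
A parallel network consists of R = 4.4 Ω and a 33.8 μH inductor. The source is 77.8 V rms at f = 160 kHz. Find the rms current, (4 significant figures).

ω = 2πf = 1.005e+06 rad/s
X_L = ωL = 33.98 Ω
Parallel: admittances add. Y = 1/R + 1/(jωL)
Y = (0.2273 − j0.02943) S
|Y| = 0.2292 S → |Z| = 1/|Y| = 4.364 Ω, ∠Z = −∠Y = 7.378°
I = V/|Z| = 77.8/4.364 = 17.83 A

17.83 A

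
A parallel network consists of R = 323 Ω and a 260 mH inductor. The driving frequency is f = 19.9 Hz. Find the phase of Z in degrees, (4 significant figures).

ω = 2πf = 125.0 rad/s
X_L = ωL = 32.51 Ω
Parallel: admittances add. Y = 1/R + 1/(jωL)
Y = (0.003096 − j0.03076) S
|Y| = 0.03092 S → |Z| = 1/|Y| = 32.35 Ω, ∠Z = −∠Y = 84.25°

84.25°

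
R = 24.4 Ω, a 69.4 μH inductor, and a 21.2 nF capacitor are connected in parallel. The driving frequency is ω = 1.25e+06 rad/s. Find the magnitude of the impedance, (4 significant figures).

22.92 Ω

X_L = ωL = 86.75 Ω
X_C = 1/(ωC) = 37.74 Ω
Parallel: admittances add. Y = 1/R + 1/(jωL) + jωC
Y = (0.04098 + j0.01497) S
|Y| = 0.04363 S → |Z| = 1/|Y| = 22.92 Ω, ∠Z = −∠Y = -20.07°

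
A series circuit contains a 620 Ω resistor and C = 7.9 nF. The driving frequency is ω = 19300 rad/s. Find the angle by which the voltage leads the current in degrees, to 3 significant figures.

-84.6°

X_C = 1/(ωC) = 6560 Ω
Z = 620 − j6560 Ω
|Z| = √(620² + 6560²) = 6590 Ω
∠Z = arctan(-6560/620) = -84.6°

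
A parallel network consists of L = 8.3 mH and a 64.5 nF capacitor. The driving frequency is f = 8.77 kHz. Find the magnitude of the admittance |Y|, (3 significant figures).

ω = 2πf = 55100 rad/s
X_L = ωL = 457 Ω
X_C = 1/(ωC) = 281 Ω
Parallel: admittances add. Y = 1/(jωL) + jωC
Y = (0 + j0.00137) S
|Y| = 0.00137 S → |Z| = 1/|Y| = 731 Ω, ∠Z = −∠Y = -90.0°

1.37 mS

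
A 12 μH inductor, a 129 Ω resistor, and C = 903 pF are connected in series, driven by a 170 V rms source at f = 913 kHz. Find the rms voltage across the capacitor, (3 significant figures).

183 V

ω = 2πf = 5.737e+06 rad/s
X_L = ωL = 68.8 Ω
X_C = 1/(ωC) = 193 Ω
Net reactance X = X_L − X_C = -124 Ω
Z = 129 − j124 Ω
|Z| = √(129² + 124²) = 179 Ω
I = V/|Z| = 949 mA
V_C = I·|Z_C| = 0.949 × 193 = 183 V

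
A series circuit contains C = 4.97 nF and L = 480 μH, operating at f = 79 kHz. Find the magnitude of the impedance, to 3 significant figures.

ω = 2πf = 496400 rad/s
X_L = ωL = 238 Ω
X_C = 1/(ωC) = 405 Ω
Net reactance X = X_L − X_C = -167 Ω
Z = − j167 Ω
|Z| = √(0² + 167²) = 167 Ω

167 Ω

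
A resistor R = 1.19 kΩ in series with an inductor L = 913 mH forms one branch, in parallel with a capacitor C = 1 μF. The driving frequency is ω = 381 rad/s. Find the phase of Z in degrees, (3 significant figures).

X_L = ωL = 348 Ω
X_C = 1/(ωC) = 2620 Ω
Branch 1 (R+jX_L): Z₁ = 1190 + j348 Ω, |Z₁| = 1240 Ω
Branch 2 (−jX_C): Z₂ = −j2620 Ω
Parallel: Z = Z₁Z₂/(Z₁+Z₂), |Z| = 1270 Ω, ∠Z = -11.3°

-11.3°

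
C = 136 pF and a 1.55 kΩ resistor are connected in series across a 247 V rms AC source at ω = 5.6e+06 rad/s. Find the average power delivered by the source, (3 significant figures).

X_C = 1/(ωC) = 1310 Ω
Z = 1550 − j1310 Ω
|Z| = √(1550² + 1310²) = 2030 Ω
∠Z = arctan(-1310/1550) = -40.3°
I = V/|Z| = 122 mA
P = VI cos φ = 247 × 0.122 × cos(-40.3°) = 22.9 W

22.9 W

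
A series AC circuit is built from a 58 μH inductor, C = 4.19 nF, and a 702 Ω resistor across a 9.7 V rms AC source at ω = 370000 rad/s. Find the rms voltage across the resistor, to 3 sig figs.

X_L = ωL = 21.5 Ω
X_C = 1/(ωC) = 645 Ω
Net reactance X = X_L − X_C = -624 Ω
Z = 702 − j624 Ω
|Z| = √(702² + 624²) = 939 Ω
I = V/|Z| = 10.3 mA
V_R = I·|Z_R| = 0.0103 × 702 = 7.25 V

7.25 V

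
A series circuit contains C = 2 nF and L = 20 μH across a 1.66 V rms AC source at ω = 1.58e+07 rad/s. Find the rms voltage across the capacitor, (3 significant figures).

X_L = ωL = 316 Ω
X_C = 1/(ωC) = 31.6 Ω
Net reactance X = X_L − X_C = 284 Ω
Z = j284 Ω
|Z| = √(0² + 284²) = 284 Ω
I = V/|Z| = 5.84 mA
V_C = I·|Z_C| = 0.00584 × 31.6 = 0.185 V

0.185 V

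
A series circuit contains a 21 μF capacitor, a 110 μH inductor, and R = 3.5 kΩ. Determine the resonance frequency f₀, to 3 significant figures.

ω₀ = 1/√(LC) = 1/√(0.00011 × 2.1e-05) = 20810 rad/s
f₀ = ω₀/(2π) = 3.31 kHz

3.31 kHz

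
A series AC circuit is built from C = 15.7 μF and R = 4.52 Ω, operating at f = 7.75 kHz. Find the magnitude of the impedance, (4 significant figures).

4.705 Ω

ω = 2πf = 48690 rad/s
X_C = 1/(ωC) = 1.308 Ω
Z = 4.520 − j1.308 Ω
|Z| = √(4.520² + 1.308²) = 4.705 Ω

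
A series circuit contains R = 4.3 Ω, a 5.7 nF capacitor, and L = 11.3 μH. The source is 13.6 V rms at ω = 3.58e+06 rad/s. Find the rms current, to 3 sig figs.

X_L = ωL = 40.5 Ω
X_C = 1/(ωC) = 49.0 Ω
Net reactance X = X_L − X_C = -8.55 Ω
Z = 4.30 − j8.55 Ω
|Z| = √(4.30² + 8.55²) = 9.57 Ω
I = V/|Z| = 13.6/9.57 = 1.42 A

1.42 A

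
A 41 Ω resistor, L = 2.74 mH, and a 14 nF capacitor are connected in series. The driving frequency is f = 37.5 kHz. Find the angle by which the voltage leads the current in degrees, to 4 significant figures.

ω = 2πf = 235600 rad/s
X_L = ωL = 645.6 Ω
X_C = 1/(ωC) = 303.2 Ω
Net reactance X = X_L − X_C = 342.4 Ω
Z = 41.00 + j342.4 Ω
|Z| = √(41.00² + 342.4²) = 344.9 Ω
∠Z = arctan(342.4/41.00) = 83.17°

83.17°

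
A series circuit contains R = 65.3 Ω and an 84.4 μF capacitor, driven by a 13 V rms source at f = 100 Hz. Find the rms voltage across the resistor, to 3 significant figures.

ω = 2πf = 628.3 rad/s
X_C = 1/(ωC) = 18.9 Ω
Z = 65.3 − j18.9 Ω
|Z| = √(65.3² + 18.9²) = 68.0 Ω
I = V/|Z| = 191 mA
V_R = I·|Z_R| = 0.191 × 65.3 = 12.5 V

12.5 V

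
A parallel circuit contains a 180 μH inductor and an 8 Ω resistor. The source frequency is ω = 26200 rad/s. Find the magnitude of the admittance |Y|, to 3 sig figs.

246 mS

X_L = ωL = 4.72 Ω
Parallel: admittances add. Y = 1/R + 1/(jωL)
Y = (0.125 − j0.212) S
|Y| = 0.246 S → |Z| = 1/|Y| = 4.06 Ω, ∠Z = −∠Y = 59.5°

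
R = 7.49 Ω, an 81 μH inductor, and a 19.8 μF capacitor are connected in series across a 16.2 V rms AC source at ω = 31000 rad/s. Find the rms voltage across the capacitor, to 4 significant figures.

X_L = ωL = 2.511 Ω
X_C = 1/(ωC) = 1.629 Ω
Net reactance X = X_L − X_C = 0.8818 Ω
Z = 7.490 + j0.8818 Ω
|Z| = √(7.490² + 0.8818²) = 7.542 Ω
I = V/|Z| = 2.148 A
V_C = I·|Z_C| = 2.148 × 1.629 = 3.500 V

3.500 V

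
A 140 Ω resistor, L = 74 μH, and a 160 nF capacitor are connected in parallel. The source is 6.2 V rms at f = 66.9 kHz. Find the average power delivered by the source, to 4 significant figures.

ω = 2πf = 420300 rad/s
X_L = ωL = 31.11 Ω
X_C = 1/(ωC) = 14.87 Ω
Parallel: admittances add. Y = 1/R + 1/(jωL) + jωC
Y = (0.007143 + j0.03511) S
|Y| = 0.03583 S → |Z| = 1/|Y| = 27.91 Ω, ∠Z = −∠Y = -78.50°
I = V/|Z| = 222.1 mA
P = VI cos φ = 6.2 × 0.2221 × cos(-78.50°) = 274.6 mW

274.6 mW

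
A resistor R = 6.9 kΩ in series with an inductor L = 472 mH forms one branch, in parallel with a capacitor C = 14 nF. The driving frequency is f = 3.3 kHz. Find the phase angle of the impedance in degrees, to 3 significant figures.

-77.8°

ω = 2πf = 20730 rad/s
X_L = ωL = 9790 Ω
X_C = 1/(ωC) = 3440 Ω
Branch 1 (R+jX_L): Z₁ = 6900 + j9790 Ω, |Z₁| = 12000 Ω
Branch 2 (−jX_C): Z₂ = −j3440 Ω
Parallel: Z = Z₁Z₂/(Z₁+Z₂), |Z| = 4400 Ω, ∠Z = -77.8°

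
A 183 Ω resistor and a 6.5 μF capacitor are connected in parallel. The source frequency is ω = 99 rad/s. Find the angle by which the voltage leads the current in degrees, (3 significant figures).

X_C = 1/(ωC) = 1550 Ω
Parallel: admittances add. Y = 1/R + jωC
Y = (0.00546 + j0.000643) S
|Y| = 0.00550 S → |Z| = 1/|Y| = 182 Ω, ∠Z = −∠Y = -6.72°

-6.72°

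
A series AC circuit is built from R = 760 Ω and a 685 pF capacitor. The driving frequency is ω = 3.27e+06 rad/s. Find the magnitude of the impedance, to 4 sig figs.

X_C = 1/(ωC) = 446.4 Ω
Z = 760.0 − j446.4 Ω
|Z| = √(760.0² + 446.4²) = 881.4 Ω

881.4 Ω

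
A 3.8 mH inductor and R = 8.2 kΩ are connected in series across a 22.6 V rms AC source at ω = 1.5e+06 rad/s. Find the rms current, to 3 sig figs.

2.26 mA

X_L = ωL = 5700 Ω
Z = 8200 + j5700 Ω
|Z| = √(8200² + 5700²) = 9990 Ω
I = V/|Z| = 22.6/9990 = 2.26 mA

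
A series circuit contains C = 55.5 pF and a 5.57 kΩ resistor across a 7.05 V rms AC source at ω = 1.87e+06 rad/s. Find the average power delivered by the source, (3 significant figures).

2.24 mW

X_C = 1/(ωC) = 9640 Ω
Z = 5570 − j9640 Ω
|Z| = √(5570² + 9640²) = 11100 Ω
∠Z = arctan(-9640/5570) = -60.0°
I = V/|Z| = 633 μA
P = VI cos φ = 7.05 × 0.000633 × cos(-60.0°) = 2.24 mW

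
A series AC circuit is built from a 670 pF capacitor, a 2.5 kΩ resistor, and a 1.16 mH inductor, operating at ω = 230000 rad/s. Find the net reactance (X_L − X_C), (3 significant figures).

X_L = ωL = 267 Ω
X_C = 1/(ωC) = 6490 Ω
X = 267 − 6490 = -6220 Ω

-6220 Ω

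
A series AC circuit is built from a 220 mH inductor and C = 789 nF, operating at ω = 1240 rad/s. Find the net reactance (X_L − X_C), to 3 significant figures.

-749 Ω

X_L = ωL = 273 Ω
X_C = 1/(ωC) = 1020 Ω
X = 273 − 1020 = -749 Ω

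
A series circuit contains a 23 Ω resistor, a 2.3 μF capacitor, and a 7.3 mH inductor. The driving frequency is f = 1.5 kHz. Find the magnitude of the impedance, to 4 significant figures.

32.29 Ω

ω = 2πf = 9425 rad/s
X_L = ωL = 68.80 Ω
X_C = 1/(ωC) = 46.13 Ω
Net reactance X = X_L − X_C = 22.67 Ω
Z = 23.00 + j22.67 Ω
|Z| = √(23.00² + 22.67²) = 32.29 Ω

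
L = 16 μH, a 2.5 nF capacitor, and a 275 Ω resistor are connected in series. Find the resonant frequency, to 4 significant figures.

ω₀ = 1/√(LC) = 1/√(1.6e-05 × 2.5e-09) = 5e+06 rad/s
f₀ = ω₀/(2π) = 795.8 kHz

795.8 kHz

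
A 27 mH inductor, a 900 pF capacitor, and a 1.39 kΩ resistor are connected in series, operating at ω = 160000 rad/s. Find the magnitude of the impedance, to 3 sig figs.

X_L = ωL = 4320 Ω
X_C = 1/(ωC) = 6940 Ω
Net reactance X = X_L − X_C = -2620 Ω
Z = 1390 − j2620 Ω
|Z| = √(1390² + 2620²) = 2970 Ω

2970 Ω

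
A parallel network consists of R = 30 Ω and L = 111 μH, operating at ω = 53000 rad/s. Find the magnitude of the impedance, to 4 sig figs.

5.773 Ω

X_L = ωL = 5.883 Ω
Parallel: admittances add. Y = 1/R + 1/(jωL)
Y = (0.03333 − j0.1700) S
|Y| = 0.1732 S → |Z| = 1/|Y| = 5.773 Ω, ∠Z = −∠Y = 78.91°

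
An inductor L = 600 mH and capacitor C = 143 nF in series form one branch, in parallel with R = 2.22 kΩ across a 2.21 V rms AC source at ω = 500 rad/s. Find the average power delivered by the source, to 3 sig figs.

2.20 mW

X_L = ωL = 300 Ω
X_C = 1/(ωC) = 14000 Ω
Branch 1: Z₁ = R = 2220 Ω
Branch 2 (series LC): Z₂ = j(X_L − X_C) = −j13700 Ω
Parallel: Z = Z₁Z₂/(Z₁+Z₂), |Z| = 2190 Ω, ∠Z = -9.21°
I = V/|Z| = 1.01 mA
P = VI cos φ = 2.21 × 0.00101 × cos(-9.21°) = 2.20 mW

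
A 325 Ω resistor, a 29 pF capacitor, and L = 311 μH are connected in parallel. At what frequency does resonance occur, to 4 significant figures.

ω₀ = 1/√(LC) = 1/√(0.000311 × 2.9e-11) = 1.053e+07 rad/s
f₀ = ω₀/(2π) = 1.676 MHz

1.676 MHz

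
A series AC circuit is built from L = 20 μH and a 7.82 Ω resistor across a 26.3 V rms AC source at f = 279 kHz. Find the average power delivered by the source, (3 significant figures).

4.19 W

ω = 2πf = 1.753e+06 rad/s
X_L = ωL = 35.1 Ω
Z = 7.82 + j35.1 Ω
|Z| = √(7.82² + 35.1²) = 35.9 Ω
∠Z = arctan(35.1/7.82) = 77.4°
I = V/|Z| = 732 mA
P = VI cos φ = 26.3 × 0.732 × cos(77.4°) = 4.19 W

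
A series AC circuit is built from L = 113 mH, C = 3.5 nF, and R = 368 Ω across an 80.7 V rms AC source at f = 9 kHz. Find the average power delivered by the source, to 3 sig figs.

1.25 W

ω = 2πf = 56550 rad/s
X_L = ωL = 6390 Ω
X_C = 1/(ωC) = 5050 Ω
Net reactance X = X_L − X_C = 1340 Ω
Z = 368 + j1340 Ω
|Z| = √(368² + 1340²) = 1390 Ω
∠Z = arctan(1340/368) = 74.6°
I = V/|Z| = 58.2 mA
P = VI cos φ = 80.7 × 0.0582 × cos(74.6°) = 1.25 W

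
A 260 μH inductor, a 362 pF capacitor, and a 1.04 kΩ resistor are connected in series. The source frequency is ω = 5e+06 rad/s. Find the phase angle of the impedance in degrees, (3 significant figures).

35.7°

X_L = ωL = 1300 Ω
X_C = 1/(ωC) = 552 Ω
Net reactance X = X_L − X_C = 748 Ω
Z = 1040 + j748 Ω
|Z| = √(1040² + 748²) = 1280 Ω
∠Z = arctan(748/1040) = 35.7°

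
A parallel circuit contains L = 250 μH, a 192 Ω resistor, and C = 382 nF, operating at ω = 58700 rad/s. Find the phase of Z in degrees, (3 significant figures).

X_L = ωL = 14.7 Ω
X_C = 1/(ωC) = 44.6 Ω
Parallel: admittances add. Y = 1/R + 1/(jωL) + jωC
Y = (0.00521 − j0.0457) S
|Y| = 0.0460 S → |Z| = 1/|Y| = 21.7 Ω, ∠Z = −∠Y = 83.5°

83.5°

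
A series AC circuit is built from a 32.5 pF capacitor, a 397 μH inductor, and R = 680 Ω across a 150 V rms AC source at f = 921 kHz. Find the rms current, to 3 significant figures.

48.5 mA

ω = 2πf = 5.787e+06 rad/s
X_L = ωL = 2300 Ω
X_C = 1/(ωC) = 5320 Ω
Net reactance X = X_L − X_C = -3020 Ω
Z = 680 − j3020 Ω
|Z| = √(680² + 3020²) = 3100 Ω
I = V/|Z| = 150/3100 = 48.5 mA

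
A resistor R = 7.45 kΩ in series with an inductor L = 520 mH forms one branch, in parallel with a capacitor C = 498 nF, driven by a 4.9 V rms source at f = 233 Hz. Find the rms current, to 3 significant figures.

ω = 2πf = 1464 rad/s
X_L = ωL = 761 Ω
X_C = 1/(ωC) = 1370 Ω
Branch 1 (R+jX_L): Z₁ = 7450 + j761 Ω, |Z₁| = 7490 Ω
Branch 2 (−jX_C): Z₂ = −j1370 Ω
Parallel: Z = Z₁Z₂/(Z₁+Z₂), |Z| = 1370 Ω, ∠Z = -79.5°
I = V/|Z| = 4.9/1370 = 3.57 mA

3.57 mA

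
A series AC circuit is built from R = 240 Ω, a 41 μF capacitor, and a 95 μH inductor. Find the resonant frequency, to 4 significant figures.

2.550 kHz

ω₀ = 1/√(LC) = 1/√(9.5e-05 × 4.1e-05) = 16020 rad/s
f₀ = ω₀/(2π) = 2.550 kHz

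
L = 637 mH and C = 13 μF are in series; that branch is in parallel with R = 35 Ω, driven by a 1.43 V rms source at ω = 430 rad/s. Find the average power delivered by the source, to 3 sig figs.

X_L = ωL = 274 Ω
X_C = 1/(ωC) = 179 Ω
Branch 1: Z₁ = R = 35.0 Ω
Branch 2 (series LC): Z₂ = j(X_L − X_C) = j95.0 Ω
Parallel: Z = Z₁Z₂/(Z₁+Z₂), |Z| = 32.8 Ω, ∠Z = 20.2°
I = V/|Z| = 43.5 mA
P = VI cos φ = 1.43 × 0.0435 × cos(20.2°) = 58.4 mW

58.4 mW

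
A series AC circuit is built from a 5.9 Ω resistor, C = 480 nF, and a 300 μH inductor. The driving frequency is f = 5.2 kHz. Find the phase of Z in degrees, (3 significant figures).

ω = 2πf = 32670 rad/s
X_L = ωL = 9.80 Ω
X_C = 1/(ωC) = 63.8 Ω
Net reactance X = X_L − X_C = -54.0 Ω
Z = 5.90 − j54.0 Ω
|Z| = √(5.90² + 54.0²) = 54.3 Ω
∠Z = arctan(-54.0/5.90) = -83.8°

-83.8°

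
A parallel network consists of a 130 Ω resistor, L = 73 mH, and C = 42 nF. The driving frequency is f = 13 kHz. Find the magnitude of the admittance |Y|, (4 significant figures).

ω = 2πf = 81680 rad/s
X_L = ωL = 5963 Ω
X_C = 1/(ωC) = 291.5 Ω
Parallel: admittances add. Y = 1/R + 1/(jωL) + jωC
Y = (0.007692 + j0.003263) S
|Y| = 0.008356 S → |Z| = 1/|Y| = 119.7 Ω, ∠Z = −∠Y = -22.99°

8.356 mS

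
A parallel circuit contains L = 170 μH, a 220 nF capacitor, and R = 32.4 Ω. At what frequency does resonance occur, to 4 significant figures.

26.02 kHz

ω₀ = 1/√(LC) = 1/√(0.00017 × 2.2e-07) = 163500 rad/s
f₀ = ω₀/(2π) = 26.02 kHz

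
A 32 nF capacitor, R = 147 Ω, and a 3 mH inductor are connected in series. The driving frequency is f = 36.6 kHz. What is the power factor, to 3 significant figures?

0.256

ω = 2πf = 230000 rad/s
X_L = ωL = 690 Ω
X_C = 1/(ωC) = 136 Ω
Net reactance X = X_L − X_C = 554 Ω
Z = 147 + j554 Ω
|Z| = √(147² + 554²) = 573 Ω
∠Z = arctan(554/147) = 75.1°
cos φ = cos(75.1°) = 0.256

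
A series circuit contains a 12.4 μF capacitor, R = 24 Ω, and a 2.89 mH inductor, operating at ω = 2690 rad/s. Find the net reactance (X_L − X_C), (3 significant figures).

X_L = ωL = 7.77 Ω
X_C = 1/(ωC) = 30.0 Ω
X = 7.77 − 30.0 = -22.2 Ω

-22.2 Ω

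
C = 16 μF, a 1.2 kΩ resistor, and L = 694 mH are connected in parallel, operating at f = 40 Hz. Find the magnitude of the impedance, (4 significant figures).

ω = 2πf = 251.3 rad/s
X_L = ωL = 174.4 Ω
X_C = 1/(ωC) = 248.7 Ω
Parallel: admittances add. Y = 1/R + 1/(jωL) + jωC
Y = (0.0008333 − j0.001712) S
|Y| = 0.001904 S → |Z| = 1/|Y| = 525.2 Ω, ∠Z = −∠Y = 64.05°

525.2 Ω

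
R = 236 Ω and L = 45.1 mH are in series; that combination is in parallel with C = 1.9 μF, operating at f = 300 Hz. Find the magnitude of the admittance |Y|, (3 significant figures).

ω = 2πf = 1885 rad/s
X_L = ωL = 85.0 Ω
X_C = 1/(ωC) = 279 Ω
Branch 1 (R+jX_L): Z₁ = 236 + j85.0 Ω, |Z₁| = 251 Ω
Branch 2 (−jX_C): Z₂ = −j279 Ω
Parallel: Z = Z₁Z₂/(Z₁+Z₂), |Z| = 229 Ω, ∠Z = -30.7°
|Y| = 1/|Z| = 4.36 mS

4.36 mS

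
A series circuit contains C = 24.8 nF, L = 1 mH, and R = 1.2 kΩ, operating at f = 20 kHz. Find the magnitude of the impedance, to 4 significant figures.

1216 Ω

ω = 2πf = 125700 rad/s
X_L = ωL = 125.7 Ω
X_C = 1/(ωC) = 320.9 Ω
Net reactance X = X_L − X_C = -195.2 Ω
Z = 1200 − j195.2 Ω
|Z| = √(1200² + 195.2²) = 1216 Ω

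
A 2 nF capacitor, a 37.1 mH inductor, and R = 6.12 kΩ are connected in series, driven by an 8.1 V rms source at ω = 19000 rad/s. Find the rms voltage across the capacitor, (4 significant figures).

X_L = ωL = 704.9 Ω
X_C = 1/(ωC) = 26320 Ω
Net reactance X = X_L − X_C = -25610 Ω
Z = 6120 − j25610 Ω
|Z| = √(6120² + 25610²) = 26330 Ω
I = V/|Z| = 307.6 μA
V_C = I·|Z_C| = 0.0003076 × 26320 = 8.095 V

8.095 V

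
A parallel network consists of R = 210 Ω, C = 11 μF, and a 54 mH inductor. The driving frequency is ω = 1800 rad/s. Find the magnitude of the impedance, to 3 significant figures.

94.0 Ω

X_L = ωL = 97.2 Ω
X_C = 1/(ωC) = 50.5 Ω
Parallel: admittances add. Y = 1/R + 1/(jωL) + jωC
Y = (0.00476 + j0.00951) S
|Y| = 0.0106 S → |Z| = 1/|Y| = 94.0 Ω, ∠Z = −∠Y = -63.4°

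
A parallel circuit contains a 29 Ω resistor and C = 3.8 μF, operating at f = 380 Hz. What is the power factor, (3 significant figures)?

0.967

ω = 2πf = 2388 rad/s
X_C = 1/(ωC) = 110 Ω
Parallel: admittances add. Y = 1/R + jωC
Y = (0.0345 + j0.00907) S
|Y| = 0.0357 S → |Z| = 1/|Y| = 28.0 Ω, ∠Z = −∠Y = -14.7°
cos φ = cos(-14.7°) = 0.967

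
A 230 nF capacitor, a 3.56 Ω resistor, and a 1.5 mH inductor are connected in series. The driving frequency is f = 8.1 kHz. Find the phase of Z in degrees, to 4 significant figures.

ω = 2πf = 50890 rad/s
X_L = ωL = 76.34 Ω
X_C = 1/(ωC) = 85.43 Ω
Net reactance X = X_L − X_C = -9.089 Ω
Z = 3.560 − j9.089 Ω
|Z| = √(3.560² + 9.089²) = 9.761 Ω
∠Z = arctan(-9.089/3.560) = -68.61°

-68.61°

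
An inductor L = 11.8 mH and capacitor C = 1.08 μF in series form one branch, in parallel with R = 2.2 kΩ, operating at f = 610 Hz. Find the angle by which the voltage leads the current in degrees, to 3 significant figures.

ω = 2πf = 3833 rad/s
X_L = ωL = 45.2 Ω
X_C = 1/(ωC) = 242 Ω
Branch 1: Z₁ = R = 2200 Ω
Branch 2 (series LC): Z₂ = j(X_L − X_C) = −j196 Ω
Parallel: Z = Z₁Z₂/(Z₁+Z₂), |Z| = 196 Ω, ∠Z = -84.9°

-84.9°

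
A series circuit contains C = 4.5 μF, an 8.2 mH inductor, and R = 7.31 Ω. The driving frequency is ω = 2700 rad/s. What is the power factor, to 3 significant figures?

0.121

X_L = ωL = 22.1 Ω
X_C = 1/(ωC) = 82.3 Ω
Net reactance X = X_L − X_C = -60.2 Ω
Z = 7.31 − j60.2 Ω
|Z| = √(7.31² + 60.2²) = 60.6 Ω
∠Z = arctan(-60.2/7.31) = -83.1°
cos φ = cos(-83.1°) = 0.121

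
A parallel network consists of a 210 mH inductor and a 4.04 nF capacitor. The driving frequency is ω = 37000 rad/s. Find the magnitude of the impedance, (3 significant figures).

X_L = ωL = 7770 Ω
X_C = 1/(ωC) = 6690 Ω
Parallel: admittances add. Y = 1/(jωL) + jωC
Y = (0 + j2.08e-05) S
|Y| = 2.08e-05 S → |Z| = 1/|Y| = 48100 Ω, ∠Z = −∠Y = -90.0°

48100 Ω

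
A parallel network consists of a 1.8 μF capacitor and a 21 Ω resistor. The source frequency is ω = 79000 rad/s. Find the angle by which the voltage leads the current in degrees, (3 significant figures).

X_C = 1/(ωC) = 7.03 Ω
Parallel: admittances add. Y = 1/R + jωC
Y = (0.0476 + j0.142) S
|Y| = 0.150 S → |Z| = 1/|Y| = 6.67 Ω, ∠Z = −∠Y = -71.5°

-71.5°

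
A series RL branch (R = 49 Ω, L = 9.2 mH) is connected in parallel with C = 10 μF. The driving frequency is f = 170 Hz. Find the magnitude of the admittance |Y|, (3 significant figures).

ω = 2πf = 1068 rad/s
X_L = ωL = 9.83 Ω
X_C = 1/(ωC) = 93.6 Ω
Branch 1 (R+jX_L): Z₁ = 49.0 + j9.83 Ω, |Z₁| = 50.0 Ω
Branch 2 (−jX_C): Z₂ = −j93.6 Ω
Parallel: Z = Z₁Z₂/(Z₁+Z₂), |Z| = 48.2 Ω, ∠Z = -19.0°
|Y| = 1/|Z| = 20.7 mS

20.7 mS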